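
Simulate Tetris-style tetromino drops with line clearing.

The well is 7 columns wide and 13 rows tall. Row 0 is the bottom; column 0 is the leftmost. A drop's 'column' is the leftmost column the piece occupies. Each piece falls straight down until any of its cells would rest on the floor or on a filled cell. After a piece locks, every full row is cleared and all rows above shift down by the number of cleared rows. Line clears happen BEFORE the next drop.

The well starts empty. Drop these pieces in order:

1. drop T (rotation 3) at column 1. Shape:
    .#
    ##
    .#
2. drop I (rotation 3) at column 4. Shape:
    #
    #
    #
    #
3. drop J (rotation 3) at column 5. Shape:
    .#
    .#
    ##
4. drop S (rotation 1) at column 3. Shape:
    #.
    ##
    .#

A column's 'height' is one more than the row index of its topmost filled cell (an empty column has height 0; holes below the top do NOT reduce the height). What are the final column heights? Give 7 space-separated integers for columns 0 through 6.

Answer: 0 2 3 7 6 1 3

Derivation:
Drop 1: T rot3 at col 1 lands with bottom-row=0; cleared 0 line(s) (total 0); column heights now [0 2 3 0 0 0 0], max=3
Drop 2: I rot3 at col 4 lands with bottom-row=0; cleared 0 line(s) (total 0); column heights now [0 2 3 0 4 0 0], max=4
Drop 3: J rot3 at col 5 lands with bottom-row=0; cleared 0 line(s) (total 0); column heights now [0 2 3 0 4 1 3], max=4
Drop 4: S rot1 at col 3 lands with bottom-row=4; cleared 0 line(s) (total 0); column heights now [0 2 3 7 6 1 3], max=7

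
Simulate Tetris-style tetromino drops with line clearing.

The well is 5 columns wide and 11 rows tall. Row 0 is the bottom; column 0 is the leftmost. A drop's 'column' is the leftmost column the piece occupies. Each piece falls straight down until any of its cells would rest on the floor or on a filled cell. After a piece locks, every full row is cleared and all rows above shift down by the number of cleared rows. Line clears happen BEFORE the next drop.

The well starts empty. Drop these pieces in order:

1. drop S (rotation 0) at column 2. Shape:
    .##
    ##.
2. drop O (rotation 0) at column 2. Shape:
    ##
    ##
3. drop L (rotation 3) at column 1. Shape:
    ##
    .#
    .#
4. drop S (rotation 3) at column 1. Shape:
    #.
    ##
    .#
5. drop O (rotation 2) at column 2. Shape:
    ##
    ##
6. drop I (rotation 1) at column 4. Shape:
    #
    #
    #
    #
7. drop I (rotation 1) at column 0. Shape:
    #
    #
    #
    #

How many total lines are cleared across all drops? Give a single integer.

Drop 1: S rot0 at col 2 lands with bottom-row=0; cleared 0 line(s) (total 0); column heights now [0 0 1 2 2], max=2
Drop 2: O rot0 at col 2 lands with bottom-row=2; cleared 0 line(s) (total 0); column heights now [0 0 4 4 2], max=4
Drop 3: L rot3 at col 1 lands with bottom-row=4; cleared 0 line(s) (total 0); column heights now [0 7 7 4 2], max=7
Drop 4: S rot3 at col 1 lands with bottom-row=7; cleared 0 line(s) (total 0); column heights now [0 10 9 4 2], max=10
Drop 5: O rot2 at col 2 lands with bottom-row=9; cleared 0 line(s) (total 0); column heights now [0 10 11 11 2], max=11
Drop 6: I rot1 at col 4 lands with bottom-row=2; cleared 0 line(s) (total 0); column heights now [0 10 11 11 6], max=11
Drop 7: I rot1 at col 0 lands with bottom-row=0; cleared 0 line(s) (total 0); column heights now [4 10 11 11 6], max=11

Answer: 0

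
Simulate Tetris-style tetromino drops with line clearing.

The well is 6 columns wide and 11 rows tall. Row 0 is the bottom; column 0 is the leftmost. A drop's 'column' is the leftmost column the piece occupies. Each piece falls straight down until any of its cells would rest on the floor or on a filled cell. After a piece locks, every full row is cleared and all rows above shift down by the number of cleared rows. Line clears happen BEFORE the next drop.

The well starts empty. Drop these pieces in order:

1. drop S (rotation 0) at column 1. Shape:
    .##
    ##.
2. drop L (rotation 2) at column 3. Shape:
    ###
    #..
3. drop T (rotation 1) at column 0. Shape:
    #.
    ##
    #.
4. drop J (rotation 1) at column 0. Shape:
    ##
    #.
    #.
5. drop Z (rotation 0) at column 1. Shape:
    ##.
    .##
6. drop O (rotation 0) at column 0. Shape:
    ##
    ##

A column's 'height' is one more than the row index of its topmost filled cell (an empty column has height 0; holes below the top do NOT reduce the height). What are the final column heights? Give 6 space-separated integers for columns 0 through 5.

Answer: 9 9 7 6 4 4

Derivation:
Drop 1: S rot0 at col 1 lands with bottom-row=0; cleared 0 line(s) (total 0); column heights now [0 1 2 2 0 0], max=2
Drop 2: L rot2 at col 3 lands with bottom-row=2; cleared 0 line(s) (total 0); column heights now [0 1 2 4 4 4], max=4
Drop 3: T rot1 at col 0 lands with bottom-row=0; cleared 0 line(s) (total 0); column heights now [3 2 2 4 4 4], max=4
Drop 4: J rot1 at col 0 lands with bottom-row=3; cleared 0 line(s) (total 0); column heights now [6 6 2 4 4 4], max=6
Drop 5: Z rot0 at col 1 lands with bottom-row=5; cleared 0 line(s) (total 0); column heights now [6 7 7 6 4 4], max=7
Drop 6: O rot0 at col 0 lands with bottom-row=7; cleared 0 line(s) (total 0); column heights now [9 9 7 6 4 4], max=9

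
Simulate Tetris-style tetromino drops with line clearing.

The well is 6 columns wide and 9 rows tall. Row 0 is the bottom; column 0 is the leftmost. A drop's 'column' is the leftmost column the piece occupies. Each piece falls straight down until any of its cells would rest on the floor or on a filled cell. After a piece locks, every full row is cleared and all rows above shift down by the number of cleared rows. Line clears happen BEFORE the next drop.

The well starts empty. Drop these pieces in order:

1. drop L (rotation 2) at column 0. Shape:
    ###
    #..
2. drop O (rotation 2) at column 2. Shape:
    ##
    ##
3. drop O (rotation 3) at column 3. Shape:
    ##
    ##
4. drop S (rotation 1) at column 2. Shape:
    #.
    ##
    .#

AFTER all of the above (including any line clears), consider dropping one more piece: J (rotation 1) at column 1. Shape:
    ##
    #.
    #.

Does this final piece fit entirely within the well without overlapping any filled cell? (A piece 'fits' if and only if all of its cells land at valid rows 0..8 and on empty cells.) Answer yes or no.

Drop 1: L rot2 at col 0 lands with bottom-row=0; cleared 0 line(s) (total 0); column heights now [2 2 2 0 0 0], max=2
Drop 2: O rot2 at col 2 lands with bottom-row=2; cleared 0 line(s) (total 0); column heights now [2 2 4 4 0 0], max=4
Drop 3: O rot3 at col 3 lands with bottom-row=4; cleared 0 line(s) (total 0); column heights now [2 2 4 6 6 0], max=6
Drop 4: S rot1 at col 2 lands with bottom-row=6; cleared 0 line(s) (total 0); column heights now [2 2 9 8 6 0], max=9
Test piece J rot1 at col 1 (width 2): heights before test = [2 2 9 8 6 0]; fits = False

Answer: no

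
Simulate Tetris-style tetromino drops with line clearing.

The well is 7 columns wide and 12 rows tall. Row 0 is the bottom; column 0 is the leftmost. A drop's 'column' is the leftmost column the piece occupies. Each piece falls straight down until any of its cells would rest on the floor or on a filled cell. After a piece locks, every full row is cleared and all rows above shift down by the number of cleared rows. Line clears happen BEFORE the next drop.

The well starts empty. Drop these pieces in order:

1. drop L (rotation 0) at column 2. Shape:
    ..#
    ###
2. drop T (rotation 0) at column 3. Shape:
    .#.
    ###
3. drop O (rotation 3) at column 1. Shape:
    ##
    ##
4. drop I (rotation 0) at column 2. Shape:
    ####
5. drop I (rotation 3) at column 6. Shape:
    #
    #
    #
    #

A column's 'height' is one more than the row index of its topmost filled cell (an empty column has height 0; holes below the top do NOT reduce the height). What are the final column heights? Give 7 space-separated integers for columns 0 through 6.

Answer: 0 3 5 5 5 5 4

Derivation:
Drop 1: L rot0 at col 2 lands with bottom-row=0; cleared 0 line(s) (total 0); column heights now [0 0 1 1 2 0 0], max=2
Drop 2: T rot0 at col 3 lands with bottom-row=2; cleared 0 line(s) (total 0); column heights now [0 0 1 3 4 3 0], max=4
Drop 3: O rot3 at col 1 lands with bottom-row=1; cleared 0 line(s) (total 0); column heights now [0 3 3 3 4 3 0], max=4
Drop 4: I rot0 at col 2 lands with bottom-row=4; cleared 0 line(s) (total 0); column heights now [0 3 5 5 5 5 0], max=5
Drop 5: I rot3 at col 6 lands with bottom-row=0; cleared 0 line(s) (total 0); column heights now [0 3 5 5 5 5 4], max=5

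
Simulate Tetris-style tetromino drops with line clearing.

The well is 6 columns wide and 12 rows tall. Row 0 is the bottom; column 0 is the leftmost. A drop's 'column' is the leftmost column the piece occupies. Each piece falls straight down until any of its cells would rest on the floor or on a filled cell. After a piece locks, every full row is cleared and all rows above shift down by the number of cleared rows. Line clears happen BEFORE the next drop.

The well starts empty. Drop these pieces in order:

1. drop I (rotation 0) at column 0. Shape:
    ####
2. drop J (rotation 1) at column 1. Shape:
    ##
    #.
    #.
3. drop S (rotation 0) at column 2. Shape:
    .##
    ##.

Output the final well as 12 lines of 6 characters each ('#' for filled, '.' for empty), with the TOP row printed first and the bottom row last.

Answer: ......
......
......
......
......
......
...##.
..##..
.##...
.#....
.#....
####..

Derivation:
Drop 1: I rot0 at col 0 lands with bottom-row=0; cleared 0 line(s) (total 0); column heights now [1 1 1 1 0 0], max=1
Drop 2: J rot1 at col 1 lands with bottom-row=1; cleared 0 line(s) (total 0); column heights now [1 4 4 1 0 0], max=4
Drop 3: S rot0 at col 2 lands with bottom-row=4; cleared 0 line(s) (total 0); column heights now [1 4 5 6 6 0], max=6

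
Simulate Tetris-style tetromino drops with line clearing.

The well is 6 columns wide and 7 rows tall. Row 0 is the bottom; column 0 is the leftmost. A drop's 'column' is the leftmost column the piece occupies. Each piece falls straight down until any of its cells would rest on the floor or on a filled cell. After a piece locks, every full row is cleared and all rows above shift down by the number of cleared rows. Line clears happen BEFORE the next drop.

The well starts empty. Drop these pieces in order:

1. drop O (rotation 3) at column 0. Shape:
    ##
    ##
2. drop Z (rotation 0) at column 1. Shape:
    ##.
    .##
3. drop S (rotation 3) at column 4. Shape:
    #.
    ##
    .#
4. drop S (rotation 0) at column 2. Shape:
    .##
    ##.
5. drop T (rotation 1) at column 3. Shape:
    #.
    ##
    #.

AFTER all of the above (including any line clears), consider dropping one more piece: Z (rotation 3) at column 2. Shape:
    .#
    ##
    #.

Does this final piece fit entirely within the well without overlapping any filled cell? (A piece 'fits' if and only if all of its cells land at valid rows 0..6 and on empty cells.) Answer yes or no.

Answer: no

Derivation:
Drop 1: O rot3 at col 0 lands with bottom-row=0; cleared 0 line(s) (total 0); column heights now [2 2 0 0 0 0], max=2
Drop 2: Z rot0 at col 1 lands with bottom-row=1; cleared 0 line(s) (total 0); column heights now [2 3 3 2 0 0], max=3
Drop 3: S rot3 at col 4 lands with bottom-row=0; cleared 1 line(s) (total 1); column heights now [1 2 2 0 2 1], max=2
Drop 4: S rot0 at col 2 lands with bottom-row=2; cleared 0 line(s) (total 1); column heights now [1 2 3 4 4 1], max=4
Drop 5: T rot1 at col 3 lands with bottom-row=4; cleared 0 line(s) (total 1); column heights now [1 2 3 7 6 1], max=7
Test piece Z rot3 at col 2 (width 2): heights before test = [1 2 3 7 6 1]; fits = False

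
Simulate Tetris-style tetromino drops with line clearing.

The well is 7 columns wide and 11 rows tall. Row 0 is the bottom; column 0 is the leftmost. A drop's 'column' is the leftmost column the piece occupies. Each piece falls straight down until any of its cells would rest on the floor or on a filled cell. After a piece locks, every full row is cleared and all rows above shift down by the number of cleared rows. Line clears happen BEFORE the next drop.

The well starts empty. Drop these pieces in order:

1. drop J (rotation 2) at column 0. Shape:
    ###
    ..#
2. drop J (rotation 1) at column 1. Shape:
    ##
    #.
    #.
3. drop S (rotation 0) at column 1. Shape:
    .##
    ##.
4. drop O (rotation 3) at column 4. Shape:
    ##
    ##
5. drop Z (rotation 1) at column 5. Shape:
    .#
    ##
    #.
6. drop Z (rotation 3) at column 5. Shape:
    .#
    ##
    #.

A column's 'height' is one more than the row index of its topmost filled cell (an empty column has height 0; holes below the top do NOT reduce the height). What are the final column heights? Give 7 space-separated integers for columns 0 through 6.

Drop 1: J rot2 at col 0 lands with bottom-row=0; cleared 0 line(s) (total 0); column heights now [2 2 2 0 0 0 0], max=2
Drop 2: J rot1 at col 1 lands with bottom-row=2; cleared 0 line(s) (total 0); column heights now [2 5 5 0 0 0 0], max=5
Drop 3: S rot0 at col 1 lands with bottom-row=5; cleared 0 line(s) (total 0); column heights now [2 6 7 7 0 0 0], max=7
Drop 4: O rot3 at col 4 lands with bottom-row=0; cleared 0 line(s) (total 0); column heights now [2 6 7 7 2 2 0], max=7
Drop 5: Z rot1 at col 5 lands with bottom-row=2; cleared 0 line(s) (total 0); column heights now [2 6 7 7 2 4 5], max=7
Drop 6: Z rot3 at col 5 lands with bottom-row=4; cleared 0 line(s) (total 0); column heights now [2 6 7 7 2 6 7], max=7

Answer: 2 6 7 7 2 6 7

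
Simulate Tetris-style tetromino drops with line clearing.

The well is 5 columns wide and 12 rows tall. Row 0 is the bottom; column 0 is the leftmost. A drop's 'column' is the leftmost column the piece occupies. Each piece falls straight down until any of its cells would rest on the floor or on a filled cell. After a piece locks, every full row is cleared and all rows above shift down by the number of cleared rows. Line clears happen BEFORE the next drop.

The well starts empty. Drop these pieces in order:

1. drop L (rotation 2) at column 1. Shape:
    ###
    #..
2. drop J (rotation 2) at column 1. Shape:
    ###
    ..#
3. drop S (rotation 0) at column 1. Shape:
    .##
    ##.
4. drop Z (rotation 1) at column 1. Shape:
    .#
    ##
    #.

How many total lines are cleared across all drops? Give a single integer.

Drop 1: L rot2 at col 1 lands with bottom-row=0; cleared 0 line(s) (total 0); column heights now [0 2 2 2 0], max=2
Drop 2: J rot2 at col 1 lands with bottom-row=2; cleared 0 line(s) (total 0); column heights now [0 4 4 4 0], max=4
Drop 3: S rot0 at col 1 lands with bottom-row=4; cleared 0 line(s) (total 0); column heights now [0 5 6 6 0], max=6
Drop 4: Z rot1 at col 1 lands with bottom-row=5; cleared 0 line(s) (total 0); column heights now [0 7 8 6 0], max=8

Answer: 0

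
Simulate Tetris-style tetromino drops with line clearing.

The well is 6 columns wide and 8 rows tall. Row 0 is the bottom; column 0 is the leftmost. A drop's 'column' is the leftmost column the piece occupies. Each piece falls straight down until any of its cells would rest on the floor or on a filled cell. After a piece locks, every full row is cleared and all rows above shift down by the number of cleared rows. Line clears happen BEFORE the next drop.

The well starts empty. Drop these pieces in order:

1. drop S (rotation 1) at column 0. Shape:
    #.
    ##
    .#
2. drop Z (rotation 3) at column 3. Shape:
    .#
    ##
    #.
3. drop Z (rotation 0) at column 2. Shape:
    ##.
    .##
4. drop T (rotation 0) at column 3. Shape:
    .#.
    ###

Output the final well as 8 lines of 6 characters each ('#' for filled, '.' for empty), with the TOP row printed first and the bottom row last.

Drop 1: S rot1 at col 0 lands with bottom-row=0; cleared 0 line(s) (total 0); column heights now [3 2 0 0 0 0], max=3
Drop 2: Z rot3 at col 3 lands with bottom-row=0; cleared 0 line(s) (total 0); column heights now [3 2 0 2 3 0], max=3
Drop 3: Z rot0 at col 2 lands with bottom-row=3; cleared 0 line(s) (total 0); column heights now [3 2 5 5 4 0], max=5
Drop 4: T rot0 at col 3 lands with bottom-row=5; cleared 0 line(s) (total 0); column heights now [3 2 5 6 7 6], max=7

Answer: ......
....#.
...###
..##..
...##.
#...#.
##.##.
.#.#..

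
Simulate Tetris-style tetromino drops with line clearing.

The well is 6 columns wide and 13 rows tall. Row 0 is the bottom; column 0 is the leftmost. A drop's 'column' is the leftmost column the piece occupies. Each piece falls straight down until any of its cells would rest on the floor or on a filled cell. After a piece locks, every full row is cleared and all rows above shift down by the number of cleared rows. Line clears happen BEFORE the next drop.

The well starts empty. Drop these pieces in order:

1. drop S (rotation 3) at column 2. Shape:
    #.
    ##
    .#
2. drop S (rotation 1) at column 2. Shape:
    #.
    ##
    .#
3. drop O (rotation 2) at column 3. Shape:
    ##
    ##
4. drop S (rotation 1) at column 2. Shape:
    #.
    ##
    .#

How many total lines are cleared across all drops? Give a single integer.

Answer: 0

Derivation:
Drop 1: S rot3 at col 2 lands with bottom-row=0; cleared 0 line(s) (total 0); column heights now [0 0 3 2 0 0], max=3
Drop 2: S rot1 at col 2 lands with bottom-row=2; cleared 0 line(s) (total 0); column heights now [0 0 5 4 0 0], max=5
Drop 3: O rot2 at col 3 lands with bottom-row=4; cleared 0 line(s) (total 0); column heights now [0 0 5 6 6 0], max=6
Drop 4: S rot1 at col 2 lands with bottom-row=6; cleared 0 line(s) (total 0); column heights now [0 0 9 8 6 0], max=9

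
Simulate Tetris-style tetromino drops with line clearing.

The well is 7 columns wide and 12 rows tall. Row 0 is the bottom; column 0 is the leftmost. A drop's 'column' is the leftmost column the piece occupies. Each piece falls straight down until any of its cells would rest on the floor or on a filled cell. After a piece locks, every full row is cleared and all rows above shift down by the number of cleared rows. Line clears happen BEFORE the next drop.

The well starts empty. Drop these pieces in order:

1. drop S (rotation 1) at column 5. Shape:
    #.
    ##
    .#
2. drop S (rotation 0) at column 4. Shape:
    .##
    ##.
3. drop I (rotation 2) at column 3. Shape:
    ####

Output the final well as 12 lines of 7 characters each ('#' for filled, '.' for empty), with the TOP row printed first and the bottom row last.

Drop 1: S rot1 at col 5 lands with bottom-row=0; cleared 0 line(s) (total 0); column heights now [0 0 0 0 0 3 2], max=3
Drop 2: S rot0 at col 4 lands with bottom-row=3; cleared 0 line(s) (total 0); column heights now [0 0 0 0 4 5 5], max=5
Drop 3: I rot2 at col 3 lands with bottom-row=5; cleared 0 line(s) (total 0); column heights now [0 0 0 6 6 6 6], max=6

Answer: .......
.......
.......
.......
.......
.......
...####
.....##
....##.
.....#.
.....##
......#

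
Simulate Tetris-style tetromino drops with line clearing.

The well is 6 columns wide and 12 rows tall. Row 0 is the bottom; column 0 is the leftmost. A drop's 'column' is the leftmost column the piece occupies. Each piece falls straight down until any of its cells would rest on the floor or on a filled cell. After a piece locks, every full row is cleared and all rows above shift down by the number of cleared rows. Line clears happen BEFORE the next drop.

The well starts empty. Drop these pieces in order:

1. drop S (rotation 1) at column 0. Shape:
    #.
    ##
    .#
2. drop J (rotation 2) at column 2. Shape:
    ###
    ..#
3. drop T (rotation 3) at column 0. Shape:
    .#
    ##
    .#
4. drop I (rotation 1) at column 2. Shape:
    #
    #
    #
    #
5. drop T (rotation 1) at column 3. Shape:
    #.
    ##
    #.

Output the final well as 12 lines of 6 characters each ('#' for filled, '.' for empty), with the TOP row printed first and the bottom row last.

Answer: ......
......
......
......
......
......
..#...
.###..
#####.
####..
#####.
.#..#.

Derivation:
Drop 1: S rot1 at col 0 lands with bottom-row=0; cleared 0 line(s) (total 0); column heights now [3 2 0 0 0 0], max=3
Drop 2: J rot2 at col 2 lands with bottom-row=0; cleared 0 line(s) (total 0); column heights now [3 2 2 2 2 0], max=3
Drop 3: T rot3 at col 0 lands with bottom-row=2; cleared 0 line(s) (total 0); column heights now [4 5 2 2 2 0], max=5
Drop 4: I rot1 at col 2 lands with bottom-row=2; cleared 0 line(s) (total 0); column heights now [4 5 6 2 2 0], max=6
Drop 5: T rot1 at col 3 lands with bottom-row=2; cleared 0 line(s) (total 0); column heights now [4 5 6 5 4 0], max=6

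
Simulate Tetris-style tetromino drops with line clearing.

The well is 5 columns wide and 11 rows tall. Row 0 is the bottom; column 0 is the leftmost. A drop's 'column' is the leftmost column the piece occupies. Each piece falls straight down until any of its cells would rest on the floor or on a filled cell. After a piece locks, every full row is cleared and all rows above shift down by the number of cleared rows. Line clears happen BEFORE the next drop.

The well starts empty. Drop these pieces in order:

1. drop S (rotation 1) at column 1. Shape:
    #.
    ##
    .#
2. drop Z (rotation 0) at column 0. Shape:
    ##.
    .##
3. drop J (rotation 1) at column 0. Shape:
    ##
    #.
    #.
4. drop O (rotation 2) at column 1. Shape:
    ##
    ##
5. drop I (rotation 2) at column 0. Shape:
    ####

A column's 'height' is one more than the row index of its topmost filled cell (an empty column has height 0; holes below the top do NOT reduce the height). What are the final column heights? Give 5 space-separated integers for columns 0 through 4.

Answer: 11 11 11 11 0

Derivation:
Drop 1: S rot1 at col 1 lands with bottom-row=0; cleared 0 line(s) (total 0); column heights now [0 3 2 0 0], max=3
Drop 2: Z rot0 at col 0 lands with bottom-row=3; cleared 0 line(s) (total 0); column heights now [5 5 4 0 0], max=5
Drop 3: J rot1 at col 0 lands with bottom-row=5; cleared 0 line(s) (total 0); column heights now [8 8 4 0 0], max=8
Drop 4: O rot2 at col 1 lands with bottom-row=8; cleared 0 line(s) (total 0); column heights now [8 10 10 0 0], max=10
Drop 5: I rot2 at col 0 lands with bottom-row=10; cleared 0 line(s) (total 0); column heights now [11 11 11 11 0], max=11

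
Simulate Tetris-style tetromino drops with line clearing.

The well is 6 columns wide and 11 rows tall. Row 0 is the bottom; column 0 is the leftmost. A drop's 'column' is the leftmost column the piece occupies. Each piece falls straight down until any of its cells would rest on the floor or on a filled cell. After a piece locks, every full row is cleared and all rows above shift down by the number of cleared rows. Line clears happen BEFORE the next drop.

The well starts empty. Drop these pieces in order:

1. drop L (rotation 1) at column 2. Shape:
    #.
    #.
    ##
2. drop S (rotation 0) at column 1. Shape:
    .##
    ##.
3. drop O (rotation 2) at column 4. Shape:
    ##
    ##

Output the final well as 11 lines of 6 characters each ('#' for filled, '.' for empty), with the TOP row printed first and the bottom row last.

Answer: ......
......
......
......
......
......
..##..
.##...
..#...
..#.##
..####

Derivation:
Drop 1: L rot1 at col 2 lands with bottom-row=0; cleared 0 line(s) (total 0); column heights now [0 0 3 1 0 0], max=3
Drop 2: S rot0 at col 1 lands with bottom-row=3; cleared 0 line(s) (total 0); column heights now [0 4 5 5 0 0], max=5
Drop 3: O rot2 at col 4 lands with bottom-row=0; cleared 0 line(s) (total 0); column heights now [0 4 5 5 2 2], max=5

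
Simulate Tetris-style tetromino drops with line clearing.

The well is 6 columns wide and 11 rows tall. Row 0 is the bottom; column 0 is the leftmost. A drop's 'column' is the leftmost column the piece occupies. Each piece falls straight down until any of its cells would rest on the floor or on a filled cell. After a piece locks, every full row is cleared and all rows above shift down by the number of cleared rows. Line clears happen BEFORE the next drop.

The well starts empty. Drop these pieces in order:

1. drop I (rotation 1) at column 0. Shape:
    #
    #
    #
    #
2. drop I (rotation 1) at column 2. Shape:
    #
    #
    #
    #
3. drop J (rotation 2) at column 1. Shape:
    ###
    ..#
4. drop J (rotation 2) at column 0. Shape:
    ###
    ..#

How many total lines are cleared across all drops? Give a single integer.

Answer: 0

Derivation:
Drop 1: I rot1 at col 0 lands with bottom-row=0; cleared 0 line(s) (total 0); column heights now [4 0 0 0 0 0], max=4
Drop 2: I rot1 at col 2 lands with bottom-row=0; cleared 0 line(s) (total 0); column heights now [4 0 4 0 0 0], max=4
Drop 3: J rot2 at col 1 lands with bottom-row=3; cleared 0 line(s) (total 0); column heights now [4 5 5 5 0 0], max=5
Drop 4: J rot2 at col 0 lands with bottom-row=5; cleared 0 line(s) (total 0); column heights now [7 7 7 5 0 0], max=7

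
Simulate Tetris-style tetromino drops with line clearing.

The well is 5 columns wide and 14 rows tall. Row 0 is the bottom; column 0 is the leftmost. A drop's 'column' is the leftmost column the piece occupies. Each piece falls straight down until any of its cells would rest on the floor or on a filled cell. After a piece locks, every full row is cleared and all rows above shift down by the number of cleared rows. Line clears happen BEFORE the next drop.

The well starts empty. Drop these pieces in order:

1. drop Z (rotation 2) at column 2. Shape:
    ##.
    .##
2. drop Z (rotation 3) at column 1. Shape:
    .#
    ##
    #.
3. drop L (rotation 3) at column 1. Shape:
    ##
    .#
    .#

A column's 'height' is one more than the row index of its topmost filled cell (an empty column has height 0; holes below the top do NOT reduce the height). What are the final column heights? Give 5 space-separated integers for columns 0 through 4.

Answer: 0 7 7 2 1

Derivation:
Drop 1: Z rot2 at col 2 lands with bottom-row=0; cleared 0 line(s) (total 0); column heights now [0 0 2 2 1], max=2
Drop 2: Z rot3 at col 1 lands with bottom-row=1; cleared 0 line(s) (total 0); column heights now [0 3 4 2 1], max=4
Drop 3: L rot3 at col 1 lands with bottom-row=4; cleared 0 line(s) (total 0); column heights now [0 7 7 2 1], max=7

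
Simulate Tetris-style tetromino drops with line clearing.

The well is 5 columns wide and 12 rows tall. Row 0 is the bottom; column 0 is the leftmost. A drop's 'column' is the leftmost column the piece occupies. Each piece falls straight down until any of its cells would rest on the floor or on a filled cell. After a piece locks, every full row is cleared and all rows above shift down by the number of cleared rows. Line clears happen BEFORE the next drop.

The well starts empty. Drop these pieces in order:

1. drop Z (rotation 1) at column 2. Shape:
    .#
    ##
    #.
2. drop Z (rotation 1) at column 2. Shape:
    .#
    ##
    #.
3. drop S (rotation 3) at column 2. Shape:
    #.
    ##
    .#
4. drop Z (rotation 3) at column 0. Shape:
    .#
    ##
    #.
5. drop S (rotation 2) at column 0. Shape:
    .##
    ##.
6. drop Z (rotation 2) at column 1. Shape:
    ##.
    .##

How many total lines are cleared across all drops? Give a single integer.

Answer: 0

Derivation:
Drop 1: Z rot1 at col 2 lands with bottom-row=0; cleared 0 line(s) (total 0); column heights now [0 0 2 3 0], max=3
Drop 2: Z rot1 at col 2 lands with bottom-row=2; cleared 0 line(s) (total 0); column heights now [0 0 4 5 0], max=5
Drop 3: S rot3 at col 2 lands with bottom-row=5; cleared 0 line(s) (total 0); column heights now [0 0 8 7 0], max=8
Drop 4: Z rot3 at col 0 lands with bottom-row=0; cleared 0 line(s) (total 0); column heights now [2 3 8 7 0], max=8
Drop 5: S rot2 at col 0 lands with bottom-row=7; cleared 0 line(s) (total 0); column heights now [8 9 9 7 0], max=9
Drop 6: Z rot2 at col 1 lands with bottom-row=9; cleared 0 line(s) (total 0); column heights now [8 11 11 10 0], max=11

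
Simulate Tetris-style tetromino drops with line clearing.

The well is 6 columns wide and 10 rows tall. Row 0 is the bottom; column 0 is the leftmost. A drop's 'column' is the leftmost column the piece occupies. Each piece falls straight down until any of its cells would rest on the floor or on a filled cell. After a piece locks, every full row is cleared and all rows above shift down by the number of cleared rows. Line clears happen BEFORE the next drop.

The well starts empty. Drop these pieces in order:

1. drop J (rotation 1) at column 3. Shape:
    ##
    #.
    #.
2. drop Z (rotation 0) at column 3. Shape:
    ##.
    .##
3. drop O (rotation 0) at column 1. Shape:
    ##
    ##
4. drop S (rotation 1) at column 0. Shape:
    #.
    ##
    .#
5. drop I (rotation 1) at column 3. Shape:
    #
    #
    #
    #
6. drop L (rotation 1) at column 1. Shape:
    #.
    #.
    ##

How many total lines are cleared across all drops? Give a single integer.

Answer: 0

Derivation:
Drop 1: J rot1 at col 3 lands with bottom-row=0; cleared 0 line(s) (total 0); column heights now [0 0 0 3 3 0], max=3
Drop 2: Z rot0 at col 3 lands with bottom-row=3; cleared 0 line(s) (total 0); column heights now [0 0 0 5 5 4], max=5
Drop 3: O rot0 at col 1 lands with bottom-row=0; cleared 0 line(s) (total 0); column heights now [0 2 2 5 5 4], max=5
Drop 4: S rot1 at col 0 lands with bottom-row=2; cleared 0 line(s) (total 0); column heights now [5 4 2 5 5 4], max=5
Drop 5: I rot1 at col 3 lands with bottom-row=5; cleared 0 line(s) (total 0); column heights now [5 4 2 9 5 4], max=9
Drop 6: L rot1 at col 1 lands with bottom-row=4; cleared 0 line(s) (total 0); column heights now [5 7 5 9 5 4], max=9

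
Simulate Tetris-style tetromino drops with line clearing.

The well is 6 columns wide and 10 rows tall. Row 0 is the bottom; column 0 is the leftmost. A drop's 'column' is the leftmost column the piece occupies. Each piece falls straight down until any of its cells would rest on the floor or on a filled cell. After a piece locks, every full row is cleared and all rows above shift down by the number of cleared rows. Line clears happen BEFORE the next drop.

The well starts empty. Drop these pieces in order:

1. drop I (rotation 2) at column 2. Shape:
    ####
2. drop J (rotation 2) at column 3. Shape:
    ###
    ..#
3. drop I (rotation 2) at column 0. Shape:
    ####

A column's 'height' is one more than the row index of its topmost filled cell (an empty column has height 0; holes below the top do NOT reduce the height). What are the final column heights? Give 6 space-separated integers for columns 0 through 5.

Answer: 4 4 4 4 3 3

Derivation:
Drop 1: I rot2 at col 2 lands with bottom-row=0; cleared 0 line(s) (total 0); column heights now [0 0 1 1 1 1], max=1
Drop 2: J rot2 at col 3 lands with bottom-row=1; cleared 0 line(s) (total 0); column heights now [0 0 1 3 3 3], max=3
Drop 3: I rot2 at col 0 lands with bottom-row=3; cleared 0 line(s) (total 0); column heights now [4 4 4 4 3 3], max=4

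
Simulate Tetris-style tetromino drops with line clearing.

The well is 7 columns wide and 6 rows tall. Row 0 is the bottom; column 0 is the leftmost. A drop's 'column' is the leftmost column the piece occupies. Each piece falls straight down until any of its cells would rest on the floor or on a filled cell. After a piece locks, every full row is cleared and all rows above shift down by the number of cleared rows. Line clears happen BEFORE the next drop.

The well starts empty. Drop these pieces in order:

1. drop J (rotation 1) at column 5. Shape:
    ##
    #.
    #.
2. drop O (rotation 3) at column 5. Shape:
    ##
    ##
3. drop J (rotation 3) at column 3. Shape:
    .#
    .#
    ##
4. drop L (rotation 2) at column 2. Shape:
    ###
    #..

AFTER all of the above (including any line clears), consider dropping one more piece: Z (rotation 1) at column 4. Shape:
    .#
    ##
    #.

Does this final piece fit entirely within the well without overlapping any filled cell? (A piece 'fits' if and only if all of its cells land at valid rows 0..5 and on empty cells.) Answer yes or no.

Answer: no

Derivation:
Drop 1: J rot1 at col 5 lands with bottom-row=0; cleared 0 line(s) (total 0); column heights now [0 0 0 0 0 3 3], max=3
Drop 2: O rot3 at col 5 lands with bottom-row=3; cleared 0 line(s) (total 0); column heights now [0 0 0 0 0 5 5], max=5
Drop 3: J rot3 at col 3 lands with bottom-row=0; cleared 0 line(s) (total 0); column heights now [0 0 0 1 3 5 5], max=5
Drop 4: L rot2 at col 2 lands with bottom-row=2; cleared 0 line(s) (total 0); column heights now [0 0 4 4 4 5 5], max=5
Test piece Z rot1 at col 4 (width 2): heights before test = [0 0 4 4 4 5 5]; fits = False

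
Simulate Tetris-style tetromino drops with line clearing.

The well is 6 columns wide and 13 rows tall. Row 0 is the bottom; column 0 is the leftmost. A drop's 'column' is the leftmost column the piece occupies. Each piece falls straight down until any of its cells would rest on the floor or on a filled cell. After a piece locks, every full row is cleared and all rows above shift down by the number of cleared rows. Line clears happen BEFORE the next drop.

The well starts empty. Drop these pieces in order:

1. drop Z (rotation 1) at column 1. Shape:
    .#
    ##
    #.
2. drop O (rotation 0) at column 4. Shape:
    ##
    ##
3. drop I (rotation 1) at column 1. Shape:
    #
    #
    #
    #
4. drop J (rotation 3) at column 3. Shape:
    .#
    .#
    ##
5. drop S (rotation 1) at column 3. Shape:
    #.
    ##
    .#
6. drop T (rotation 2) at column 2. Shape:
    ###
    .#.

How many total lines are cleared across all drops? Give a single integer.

Drop 1: Z rot1 at col 1 lands with bottom-row=0; cleared 0 line(s) (total 0); column heights now [0 2 3 0 0 0], max=3
Drop 2: O rot0 at col 4 lands with bottom-row=0; cleared 0 line(s) (total 0); column heights now [0 2 3 0 2 2], max=3
Drop 3: I rot1 at col 1 lands with bottom-row=2; cleared 0 line(s) (total 0); column heights now [0 6 3 0 2 2], max=6
Drop 4: J rot3 at col 3 lands with bottom-row=2; cleared 0 line(s) (total 0); column heights now [0 6 3 3 5 2], max=6
Drop 5: S rot1 at col 3 lands with bottom-row=5; cleared 0 line(s) (total 0); column heights now [0 6 3 8 7 2], max=8
Drop 6: T rot2 at col 2 lands with bottom-row=8; cleared 0 line(s) (total 0); column heights now [0 6 10 10 10 2], max=10

Answer: 0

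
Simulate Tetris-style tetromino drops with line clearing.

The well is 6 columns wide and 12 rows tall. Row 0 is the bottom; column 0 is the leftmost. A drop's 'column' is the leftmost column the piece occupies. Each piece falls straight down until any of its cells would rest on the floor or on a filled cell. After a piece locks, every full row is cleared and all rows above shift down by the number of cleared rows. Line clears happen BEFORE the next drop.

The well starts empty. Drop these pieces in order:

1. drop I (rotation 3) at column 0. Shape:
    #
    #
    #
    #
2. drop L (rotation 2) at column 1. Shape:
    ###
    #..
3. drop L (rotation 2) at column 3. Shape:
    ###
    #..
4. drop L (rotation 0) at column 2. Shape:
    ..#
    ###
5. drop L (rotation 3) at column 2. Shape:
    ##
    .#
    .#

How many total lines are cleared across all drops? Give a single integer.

Answer: 0

Derivation:
Drop 1: I rot3 at col 0 lands with bottom-row=0; cleared 0 line(s) (total 0); column heights now [4 0 0 0 0 0], max=4
Drop 2: L rot2 at col 1 lands with bottom-row=0; cleared 0 line(s) (total 0); column heights now [4 2 2 2 0 0], max=4
Drop 3: L rot2 at col 3 lands with bottom-row=2; cleared 0 line(s) (total 0); column heights now [4 2 2 4 4 4], max=4
Drop 4: L rot0 at col 2 lands with bottom-row=4; cleared 0 line(s) (total 0); column heights now [4 2 5 5 6 4], max=6
Drop 5: L rot3 at col 2 lands with bottom-row=5; cleared 0 line(s) (total 0); column heights now [4 2 8 8 6 4], max=8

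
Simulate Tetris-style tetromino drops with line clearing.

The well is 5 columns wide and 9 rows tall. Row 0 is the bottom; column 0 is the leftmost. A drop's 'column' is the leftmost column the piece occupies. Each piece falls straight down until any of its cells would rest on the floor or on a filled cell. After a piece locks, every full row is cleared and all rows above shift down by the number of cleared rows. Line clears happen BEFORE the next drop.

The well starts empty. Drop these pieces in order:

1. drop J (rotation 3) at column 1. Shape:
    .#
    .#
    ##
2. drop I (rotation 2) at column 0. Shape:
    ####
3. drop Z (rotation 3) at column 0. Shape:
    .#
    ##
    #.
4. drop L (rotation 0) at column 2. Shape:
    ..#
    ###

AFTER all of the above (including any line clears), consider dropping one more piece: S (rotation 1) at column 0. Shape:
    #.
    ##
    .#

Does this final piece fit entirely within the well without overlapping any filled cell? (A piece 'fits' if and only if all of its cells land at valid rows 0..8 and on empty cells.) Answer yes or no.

Drop 1: J rot3 at col 1 lands with bottom-row=0; cleared 0 line(s) (total 0); column heights now [0 1 3 0 0], max=3
Drop 2: I rot2 at col 0 lands with bottom-row=3; cleared 0 line(s) (total 0); column heights now [4 4 4 4 0], max=4
Drop 3: Z rot3 at col 0 lands with bottom-row=4; cleared 0 line(s) (total 0); column heights now [6 7 4 4 0], max=7
Drop 4: L rot0 at col 2 lands with bottom-row=4; cleared 0 line(s) (total 0); column heights now [6 7 5 5 6], max=7
Test piece S rot1 at col 0 (width 2): heights before test = [6 7 5 5 6]; fits = False

Answer: no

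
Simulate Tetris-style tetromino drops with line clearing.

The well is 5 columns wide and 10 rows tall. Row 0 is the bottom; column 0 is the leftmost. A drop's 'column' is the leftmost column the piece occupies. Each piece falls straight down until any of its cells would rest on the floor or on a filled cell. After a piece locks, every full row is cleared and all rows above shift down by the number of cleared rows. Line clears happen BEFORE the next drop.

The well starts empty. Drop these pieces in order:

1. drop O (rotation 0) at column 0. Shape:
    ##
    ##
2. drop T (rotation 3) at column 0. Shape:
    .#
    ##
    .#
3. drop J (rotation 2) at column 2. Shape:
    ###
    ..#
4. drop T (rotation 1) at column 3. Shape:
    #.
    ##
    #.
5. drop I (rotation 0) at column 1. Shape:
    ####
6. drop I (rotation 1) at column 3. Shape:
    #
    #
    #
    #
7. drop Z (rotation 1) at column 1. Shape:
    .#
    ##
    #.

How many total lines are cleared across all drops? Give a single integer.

Drop 1: O rot0 at col 0 lands with bottom-row=0; cleared 0 line(s) (total 0); column heights now [2 2 0 0 0], max=2
Drop 2: T rot3 at col 0 lands with bottom-row=2; cleared 0 line(s) (total 0); column heights now [4 5 0 0 0], max=5
Drop 3: J rot2 at col 2 lands with bottom-row=0; cleared 1 line(s) (total 1); column heights now [3 4 0 0 1], max=4
Drop 4: T rot1 at col 3 lands with bottom-row=0; cleared 0 line(s) (total 1); column heights now [3 4 0 3 2], max=4
Drop 5: I rot0 at col 1 lands with bottom-row=4; cleared 0 line(s) (total 1); column heights now [3 5 5 5 5], max=5
Drop 6: I rot1 at col 3 lands with bottom-row=5; cleared 0 line(s) (total 1); column heights now [3 5 5 9 5], max=9
Drop 7: Z rot1 at col 1 lands with bottom-row=5; cleared 0 line(s) (total 1); column heights now [3 7 8 9 5], max=9

Answer: 1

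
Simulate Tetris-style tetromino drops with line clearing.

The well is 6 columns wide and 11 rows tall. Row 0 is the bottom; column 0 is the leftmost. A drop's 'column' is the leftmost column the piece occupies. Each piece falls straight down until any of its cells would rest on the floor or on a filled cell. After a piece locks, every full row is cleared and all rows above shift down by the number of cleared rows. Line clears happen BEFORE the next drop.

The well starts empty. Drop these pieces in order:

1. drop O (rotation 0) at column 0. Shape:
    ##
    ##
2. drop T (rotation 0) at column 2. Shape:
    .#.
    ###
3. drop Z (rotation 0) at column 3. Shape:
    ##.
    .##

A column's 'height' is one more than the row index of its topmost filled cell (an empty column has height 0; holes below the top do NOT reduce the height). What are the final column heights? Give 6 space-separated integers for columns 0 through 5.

Drop 1: O rot0 at col 0 lands with bottom-row=0; cleared 0 line(s) (total 0); column heights now [2 2 0 0 0 0], max=2
Drop 2: T rot0 at col 2 lands with bottom-row=0; cleared 0 line(s) (total 0); column heights now [2 2 1 2 1 0], max=2
Drop 3: Z rot0 at col 3 lands with bottom-row=1; cleared 0 line(s) (total 0); column heights now [2 2 1 3 3 2], max=3

Answer: 2 2 1 3 3 2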